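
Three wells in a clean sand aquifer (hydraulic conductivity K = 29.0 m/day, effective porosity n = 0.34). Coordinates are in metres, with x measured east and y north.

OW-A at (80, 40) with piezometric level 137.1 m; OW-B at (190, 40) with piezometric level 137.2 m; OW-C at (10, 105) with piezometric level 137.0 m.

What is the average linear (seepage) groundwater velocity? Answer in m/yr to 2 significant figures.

33 m/yr

Taking OW-A as reference: OW-B−OW-A = (110, 0, +0.1); OW-C−OW-A = (-70, 65, -0.1).
Determinant of the coordinate differences = 110·65 − (-70)·0 = 7150.
∂h/∂x = [(+0.1)·65 − (-0.1)·0] / 7150 = +0.0009091
∂h/∂y = [110·(-0.1) − (-70)·(+0.1)] / 7150 = -0.0005594
|∇h| = √(0.0009091² + -0.0005594²) = 0.001067
Seepage velocity v = K·i/n = 29.0 × 0.001067 / 0.34 = 0.09101 m/day = 33.24 m/yr.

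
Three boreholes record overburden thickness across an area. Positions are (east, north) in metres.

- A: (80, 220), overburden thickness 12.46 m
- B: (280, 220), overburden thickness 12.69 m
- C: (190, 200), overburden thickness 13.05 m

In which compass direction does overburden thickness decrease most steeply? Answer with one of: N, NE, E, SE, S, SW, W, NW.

With d = a·x + b·y + c and A as origin, the differences give:
  200·a + 0·b = +0.23
  110·a + (-20)·b = +0.59
Eliminate b (×(-20) and ×0, subtract): -4000·a = -4.600 → a = ∂d/∂x = +0.001150
Back-substitute: b = ∂d/∂y = -0.02318.
Steepest decrease is along −∇f = (-0.001150 E, +0.02318 N) → north.

N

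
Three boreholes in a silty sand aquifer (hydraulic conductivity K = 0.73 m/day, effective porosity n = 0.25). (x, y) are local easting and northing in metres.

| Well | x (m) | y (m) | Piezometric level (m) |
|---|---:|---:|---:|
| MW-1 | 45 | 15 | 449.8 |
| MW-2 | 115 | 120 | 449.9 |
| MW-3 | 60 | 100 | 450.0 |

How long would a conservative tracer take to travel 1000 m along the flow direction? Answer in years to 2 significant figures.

Three-point gradient (reference MW-1): Δ to MW-2 = (70, 105, +0.1), Δ to MW-3 = (15, 85, +0.2).
∂h/∂x = -0.002857, ∂h/∂y = +0.002857 (det = 4375).
|∇h| = √(-0.002857² + 0.002857²) = 0.00404
Seepage velocity v = K·i/n = 0.73 × 0.00404 / 0.25 = 0.0118 m/day.
t = 1000 / 0.0118 = 8.475e+04 days = 232 years.

230 years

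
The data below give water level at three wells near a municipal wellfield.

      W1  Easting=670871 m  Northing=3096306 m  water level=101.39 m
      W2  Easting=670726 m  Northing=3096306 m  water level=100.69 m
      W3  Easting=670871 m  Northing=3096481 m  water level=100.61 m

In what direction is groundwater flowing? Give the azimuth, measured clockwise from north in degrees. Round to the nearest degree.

∂h/∂x = (100.69 − 101.39) / (670726 − 670871) = +0.004828
∂h/∂y = (100.61 − 101.39) / (3096481 − 3096306) = -0.004457
Flow direction (−∇h) has components (-0.004828 E, +0.004457 N).
Azimuth = atan2(E, N) = atan2(-0.004828, +0.004457) = 312.7° ≈ 313°.

313°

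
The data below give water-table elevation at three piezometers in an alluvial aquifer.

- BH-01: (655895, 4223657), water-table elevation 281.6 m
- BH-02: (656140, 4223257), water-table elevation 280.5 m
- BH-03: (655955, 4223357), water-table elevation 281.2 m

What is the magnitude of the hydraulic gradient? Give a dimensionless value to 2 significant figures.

0.0035

Three-point gradient (reference BH-01): Δ to BH-02 = (245, -400, -1.1), Δ to BH-03 = (60, -300, -0.4).
∂h/∂x = -0.003434, ∂h/∂y = +0.0006465 (det = -49500).
|∇h| = √(-0.003434² + 0.0006465²) = 0.003494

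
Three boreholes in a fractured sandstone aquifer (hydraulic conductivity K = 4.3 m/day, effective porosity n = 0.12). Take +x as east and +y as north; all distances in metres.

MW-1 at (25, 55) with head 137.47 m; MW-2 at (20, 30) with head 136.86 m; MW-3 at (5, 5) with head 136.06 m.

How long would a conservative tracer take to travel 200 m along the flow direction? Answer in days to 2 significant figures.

200 days

Differences from MW-1: to MW-2 (Δx, Δy, Δh) = (-5, -25, -0.61); to MW-3 = (-20, -50, -1.41).
Determinant of the coordinate differences = (-5)·(-50) − (-20)·(-25) = -250.
∂h/∂x = [(-0.61)·(-50) − (-1.41)·(-25)] / -250 = +0.01900
∂h/∂y = [(-5)·(-1.41) − (-20)·(-0.61)] / -250 = +0.02060
|∇h| = √(0.01900² + 0.02060²) = 0.02802
Seepage velocity v = K·i/n = 4.3 × 0.02802 / 0.12 = 1.004 m/day.
t = 200 / 1.004 = 199.2 days.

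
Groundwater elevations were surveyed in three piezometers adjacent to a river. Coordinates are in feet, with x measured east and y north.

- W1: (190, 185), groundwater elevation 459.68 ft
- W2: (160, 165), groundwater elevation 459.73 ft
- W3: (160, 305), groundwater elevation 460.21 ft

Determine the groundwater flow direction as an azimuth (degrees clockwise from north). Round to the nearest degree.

With h = a·x + b·y + c and W1 as origin, the differences give:
  (-30)·a + (-20)·b = +0.05
  (-30)·a + 120·b = +0.53
Eliminate b (×120 and ×(-20), subtract): -4200·a = 16.600 → a = ∂h/∂x = -0.003952
Back-substitute: b = ∂h/∂y = +0.003429.
Flow direction (−∇h) has components (+0.003952 E, -0.003429 N).
Azimuth = atan2(E, N) = atan2(+0.003952, -0.003429) = 130.9° ≈ 131°.

131°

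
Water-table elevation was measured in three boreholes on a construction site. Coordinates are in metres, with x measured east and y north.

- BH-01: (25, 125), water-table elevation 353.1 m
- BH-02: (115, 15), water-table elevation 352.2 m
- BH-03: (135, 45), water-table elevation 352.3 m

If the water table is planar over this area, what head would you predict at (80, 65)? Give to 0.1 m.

With h = a·x + b·y + c and BH-01 as origin, the differences give:
  90·a + (-110)·b = -0.9
  110·a + (-80)·b = -0.8
Eliminate b (×(-80) and ×(-110), subtract): 4900·a = -16.00 → a = ∂h/∂x = -0.003265
Back-substitute: b = ∂h/∂y = +0.005510.
h(80, 65) = 353.1 + (-0.003265)·(55) + (+0.005510)·(-60) = 353.1 -0.180 -0.331 = 352.590 m.

352.6 m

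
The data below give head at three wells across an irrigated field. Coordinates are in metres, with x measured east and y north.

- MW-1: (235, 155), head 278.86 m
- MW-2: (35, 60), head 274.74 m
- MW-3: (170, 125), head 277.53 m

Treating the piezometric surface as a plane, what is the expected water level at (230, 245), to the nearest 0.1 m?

With h = a·x + b·y + c and MW-1 as origin, the differences give:
  (-200)·a + (-95)·b = -4.12
  (-65)·a + (-30)·b = -1.33
Eliminate b (×(-30) and ×(-95), subtract): -175·a = -2.750 → a = ∂h/∂x = +0.01571
Back-substitute: b = ∂h/∂y = +0.01029.
h(230, 245) = 278.86 + (+0.01571)·(-5) + (+0.01029)·(90) = 278.86 -0.079 +0.926 = 279.707 m.

279.7 m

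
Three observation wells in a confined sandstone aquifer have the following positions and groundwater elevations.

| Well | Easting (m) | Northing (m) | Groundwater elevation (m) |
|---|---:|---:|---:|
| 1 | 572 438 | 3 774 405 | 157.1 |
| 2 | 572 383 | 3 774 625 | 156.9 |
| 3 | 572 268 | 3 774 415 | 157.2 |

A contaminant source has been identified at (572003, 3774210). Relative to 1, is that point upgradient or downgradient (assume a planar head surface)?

Three-point gradient (reference 1): Δ to 2 = (-55, 220, -0.2), Δ to 3 = (-170, 10, +0.1).
∂h/∂x = -0.0006513, ∂h/∂y = -0.001072 (det = 36850).
Head at (572003, 3774210) = 157.1 + (-0.0006513)·(-435) + (-0.001072)·(-195) = 157.59 m.
That is higher than the 157.1 m at 1, so the point is upgradient.

upgradient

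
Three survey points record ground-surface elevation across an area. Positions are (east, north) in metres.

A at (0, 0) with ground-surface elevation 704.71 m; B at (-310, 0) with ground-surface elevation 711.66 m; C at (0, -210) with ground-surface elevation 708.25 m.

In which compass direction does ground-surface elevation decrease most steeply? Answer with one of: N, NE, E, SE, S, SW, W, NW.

∂z/∂x = (711.66 − 704.71) / (-310 − 0) = -0.02242
∂z/∂y = (708.25 − 704.71) / (-210 − 0) = -0.01686
Steepest decrease is along −∇f = (+0.02242 E, +0.01686 N) → northeast.

NE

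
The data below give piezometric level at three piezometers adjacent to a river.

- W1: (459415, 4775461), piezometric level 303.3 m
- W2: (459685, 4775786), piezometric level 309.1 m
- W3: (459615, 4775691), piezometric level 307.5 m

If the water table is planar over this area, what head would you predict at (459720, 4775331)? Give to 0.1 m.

305.4 m

Taking W1 as reference: W2−W1 = (270, 325, +5.8); W3−W1 = (200, 230, +4.2).
Solve a·Δx + b·Δy = Δh: det = 270·230 − 200·325 = -2900.
∂h/∂x = [(+5.8)·230 − (+4.2)·325] / -2900 = +0.01069
∂h/∂y = [270·(+4.2) − 200·(+5.8)] / -2900 = +0.008966
h(459720, 4775331) = 303.3 + (+0.01069)·(305) + (+0.008966)·(-130) = 303.3 +3.260 -1.166 = 305.395 m.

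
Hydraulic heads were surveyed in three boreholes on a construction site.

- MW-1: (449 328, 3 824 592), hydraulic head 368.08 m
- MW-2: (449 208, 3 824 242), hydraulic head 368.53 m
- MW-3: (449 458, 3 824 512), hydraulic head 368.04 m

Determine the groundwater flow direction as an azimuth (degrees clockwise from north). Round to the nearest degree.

043°

Taking MW-1 as reference: MW-2−MW-1 = (-120, -350, +0.45); MW-3−MW-1 = (130, -80, -0.04).
Determinant of the coordinate differences = (-120)·(-80) − 130·(-350) = 55100.
∂h/∂x = [(+0.45)·(-80) − (-0.04)·(-350)] / 55100 = -0.0009074
∂h/∂y = [(-120)·(-0.04) − 130·(+0.45)] / 55100 = -0.0009746
Flow direction (−∇h) has components (+0.0009074 E, +0.0009746 N).
Azimuth = atan2(E, N) = atan2(+0.0009074, +0.0009746) = 43.0° ≈ 043°.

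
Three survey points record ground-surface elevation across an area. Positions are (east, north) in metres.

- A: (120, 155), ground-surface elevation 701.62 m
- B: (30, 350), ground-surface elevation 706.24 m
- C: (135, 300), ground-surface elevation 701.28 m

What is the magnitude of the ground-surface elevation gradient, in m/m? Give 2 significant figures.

0.046 m/m

With z = a·x + b·y + c and A as origin, the differences give:
  (-90)·a + 195·b = +4.62
  15·a + 145·b = -0.34
Eliminate b (×145 and ×195, subtract): -15975·a = 736.200 → a = ∂z/∂x = -0.04608
Back-substitute: b = ∂z/∂y = +0.002423.
|∇f| = √(-0.04608² + 0.002423²) = 0.04614 m/m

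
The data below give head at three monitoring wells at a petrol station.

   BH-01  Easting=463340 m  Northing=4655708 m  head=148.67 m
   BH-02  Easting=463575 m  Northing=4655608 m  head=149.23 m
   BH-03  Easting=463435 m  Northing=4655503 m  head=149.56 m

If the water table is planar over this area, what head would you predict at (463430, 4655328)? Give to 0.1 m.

With h = a·x + b·y + c and BH-01 as origin, the differences give:
  235·a + (-100)·b = +0.56
  95·a + (-205)·b = +0.89
Eliminate b (×(-205) and ×(-100), subtract): -38675·a = -25.800 → a = ∂h/∂x = +0.0006671
Back-substitute: b = ∂h/∂y = -0.004032.
h(463430, 4655328) = 148.67 + (+0.0006671)·(90) + (-0.004032)·(-380) = 148.67 +0.060 +1.532 = 150.262 m.

150.3 m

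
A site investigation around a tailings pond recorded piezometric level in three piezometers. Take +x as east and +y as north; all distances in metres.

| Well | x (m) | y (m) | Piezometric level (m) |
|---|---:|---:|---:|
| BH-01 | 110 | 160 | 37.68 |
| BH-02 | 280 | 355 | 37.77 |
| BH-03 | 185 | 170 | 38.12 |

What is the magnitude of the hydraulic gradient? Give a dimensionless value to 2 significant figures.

0.0084

Differences from BH-01: to BH-02 (Δx, Δy, Δh) = (170, 195, +0.09); to BH-03 = (75, 10, +0.44).
Determinant of the coordinate differences = 170·10 − 75·195 = -12925.
∂h/∂x = [(+0.09)·10 − (+0.44)·195] / -12925 = +0.006569
∂h/∂y = [170·(+0.44) − 75·(+0.09)] / -12925 = -0.005265
|∇h| = √(0.006569² + -0.005265²) = 0.008419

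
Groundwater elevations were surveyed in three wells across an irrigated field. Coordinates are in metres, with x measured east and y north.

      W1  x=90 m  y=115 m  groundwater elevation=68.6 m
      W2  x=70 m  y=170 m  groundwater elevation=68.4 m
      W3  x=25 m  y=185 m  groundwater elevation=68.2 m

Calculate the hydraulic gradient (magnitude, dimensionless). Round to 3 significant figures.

0.00434

Differences from W1: to W2 (Δx, Δy, Δh) = (-20, 55, -0.2); to W3 = (-65, 70, -0.4).
Solve a·Δx + b·Δy = Δh: det = (-20)·70 − (-65)·55 = 2175.
∂h/∂x = [(-0.2)·70 − (-0.4)·55] / 2175 = +0.003678
∂h/∂y = [(-20)·(-0.4) − (-65)·(-0.2)] / 2175 = -0.002299
|∇h| = √(0.003678² + -0.002299²) = 0.004337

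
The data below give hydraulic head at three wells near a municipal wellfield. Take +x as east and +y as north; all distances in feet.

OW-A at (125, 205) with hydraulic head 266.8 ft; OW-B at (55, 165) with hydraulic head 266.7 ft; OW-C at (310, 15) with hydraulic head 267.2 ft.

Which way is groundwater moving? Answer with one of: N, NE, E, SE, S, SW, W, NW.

W

Differences from OW-A: to OW-B (Δx, Δy, Δh) = (-70, -40, -0.1); to OW-C = (185, -190, +0.4).
Solve a·Δx + b·Δy = Δh: det = (-70)·(-190) − 185·(-40) = 20700.
∂h/∂x = [(-0.1)·(-190) − (+0.4)·(-40)] / 20700 = +0.001691
∂h/∂y = [(-70)·(+0.4) − 185·(-0.1)] / 20700 = -0.0004589
Flow = −∇h = (-0.001691 east, +0.0004589 north), which points west.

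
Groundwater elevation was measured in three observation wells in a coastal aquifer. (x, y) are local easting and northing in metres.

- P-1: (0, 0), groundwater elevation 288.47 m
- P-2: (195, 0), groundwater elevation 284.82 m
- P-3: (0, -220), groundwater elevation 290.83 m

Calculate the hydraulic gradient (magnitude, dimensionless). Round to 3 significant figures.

∂h/∂x = (284.82 − 288.47) / (195 − 0) = -0.01872
∂h/∂y = (290.83 − 288.47) / (-220 − 0) = -0.01073
|∇h| = √(-0.01872² + -0.01073²) = 0.02158

0.0216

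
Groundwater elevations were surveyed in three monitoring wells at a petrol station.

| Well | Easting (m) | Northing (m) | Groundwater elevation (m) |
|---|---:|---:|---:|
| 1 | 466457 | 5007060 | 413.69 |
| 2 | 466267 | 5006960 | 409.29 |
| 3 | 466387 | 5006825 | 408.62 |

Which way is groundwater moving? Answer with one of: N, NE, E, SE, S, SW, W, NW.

Differences from 1: to 2 (Δx, Δy, Δh) = (-190, -100, -4.40); to 3 = (-70, -235, -5.07).
Solve a·Δx + b·Δy = Δh: det = (-190)·(-235) − (-70)·(-100) = 37650.
∂h/∂x = [(-4.40)·(-235) − (-5.07)·(-100)] / 37650 = +0.01400
∂h/∂y = [(-190)·(-5.07) − (-70)·(-4.40)] / 37650 = +0.01741
Flow = −∇h = (-0.01400 east, -0.01741 north), which points southwest.

SW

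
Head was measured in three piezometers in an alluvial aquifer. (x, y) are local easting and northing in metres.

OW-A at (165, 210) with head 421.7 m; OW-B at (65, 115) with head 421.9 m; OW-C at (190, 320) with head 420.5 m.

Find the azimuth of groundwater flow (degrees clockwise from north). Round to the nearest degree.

321°

Differences from OW-A: to OW-B (Δx, Δy, Δh) = (-100, -95, +0.2); to OW-C = (25, 110, -1.2).
Determinant of the coordinate differences = (-100)·110 − 25·(-95) = -8625.
∂h/∂x = [(+0.2)·110 − (-1.2)·(-95)] / -8625 = +0.01067
∂h/∂y = [(-100)·(-1.2) − 25·(+0.2)] / -8625 = -0.01333
Flow direction (−∇h) has components (-0.01067 E, +0.01333 N).
Azimuth = atan2(E, N) = atan2(-0.01067, +0.01333) = 321.3° ≈ 321°.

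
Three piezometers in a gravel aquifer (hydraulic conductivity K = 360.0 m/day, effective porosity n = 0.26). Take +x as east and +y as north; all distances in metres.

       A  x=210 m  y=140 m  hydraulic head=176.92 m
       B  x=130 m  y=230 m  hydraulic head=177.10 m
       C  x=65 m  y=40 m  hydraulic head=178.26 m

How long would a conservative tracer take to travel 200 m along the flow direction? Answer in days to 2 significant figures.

With h = a·x + b·y + c and A as origin, the differences give:
  (-80)·a + 90·b = +0.18
  (-145)·a + (-100)·b = +1.34
Eliminate b (×(-100) and ×90, subtract): 21050·a = -138.600 → a = ∂h/∂x = -0.006584
Back-substitute: b = ∂h/∂y = -0.003853.
|∇h| = √(-0.006584² + -0.003853²) = 0.007629
Seepage velocity v = K·i/n = 360.0 × 0.007629 / 0.26 = 10.56 m/day.
t = 200 / 10.56 = 18.94 days.

19 days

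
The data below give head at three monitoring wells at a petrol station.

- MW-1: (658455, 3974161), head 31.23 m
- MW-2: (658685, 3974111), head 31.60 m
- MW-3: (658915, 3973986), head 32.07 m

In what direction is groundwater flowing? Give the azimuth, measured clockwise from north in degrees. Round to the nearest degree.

With h = a·x + b·y + c and MW-1 as origin, the differences give:
  230·a + (-50)·b = +0.37
  460·a + (-175)·b = +0.84
Eliminate b (×(-175) and ×(-50), subtract): -17250·a = -22.750 → a = ∂h/∂x = +0.001319
Back-substitute: b = ∂h/∂y = -0.001333.
Flow direction (−∇h) has components (-0.001319 E, +0.001333 N).
Azimuth = atan2(E, N) = atan2(-0.001319, +0.001333) = 315.3° ≈ 315°.

315°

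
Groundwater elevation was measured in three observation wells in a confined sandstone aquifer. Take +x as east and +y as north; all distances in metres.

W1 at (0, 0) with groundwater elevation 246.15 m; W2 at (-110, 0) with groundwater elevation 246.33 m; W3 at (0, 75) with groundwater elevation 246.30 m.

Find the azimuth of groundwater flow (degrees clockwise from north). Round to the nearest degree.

∂h/∂x = (246.33 − 246.15) / (-110 − 0) = -0.001636
∂h/∂y = (246.30 − 246.15) / (75 − 0) = +0.002000
Flow direction (−∇h) has components (+0.001636 E, -0.002000 N).
Azimuth = atan2(E, N) = atan2(+0.001636, -0.002000) = 140.7° ≈ 141°.

141°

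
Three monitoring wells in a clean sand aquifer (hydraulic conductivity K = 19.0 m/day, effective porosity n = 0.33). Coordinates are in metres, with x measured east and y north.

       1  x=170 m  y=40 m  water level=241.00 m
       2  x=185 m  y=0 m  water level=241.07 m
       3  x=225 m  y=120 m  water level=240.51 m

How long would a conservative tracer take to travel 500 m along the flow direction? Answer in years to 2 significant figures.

With h = a·x + b·y + c and 1 as origin, the differences give:
  15·a + (-40)·b = +0.07
  55·a + 80·b = -0.49
Eliminate b (×80 and ×(-40), subtract): 3400·a = -14.000 → a = ∂h/∂x = -0.004118
Back-substitute: b = ∂h/∂y = -0.003294.
|∇h| = √(-0.004118² + -0.003294²) = 0.005273
Seepage velocity v = K·i/n = 19.0 × 0.005273 / 0.33 = 0.3036 m/day.
t = 500 / 0.3036 = 1647 days = 4.51 years.

4.5 years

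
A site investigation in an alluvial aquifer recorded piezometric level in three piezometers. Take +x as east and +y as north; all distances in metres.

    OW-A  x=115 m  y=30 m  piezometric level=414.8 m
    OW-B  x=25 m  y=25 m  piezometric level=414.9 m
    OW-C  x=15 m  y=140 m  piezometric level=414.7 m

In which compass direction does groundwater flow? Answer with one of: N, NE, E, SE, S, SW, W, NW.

Differences from OW-A: to OW-B (Δx, Δy, Δh) = (-90, -5, +0.1); to OW-C = (-100, 110, -0.1).
Determinant of the coordinate differences = (-90)·110 − (-100)·(-5) = -10400.
∂h/∂x = [(+0.1)·110 − (-0.1)·(-5)] / -10400 = -0.001010
∂h/∂y = [(-90)·(-0.1) − (-100)·(+0.1)] / -10400 = -0.001827
Flow = −∇h = (+0.001010 east, +0.001827 north), which points northeast.

NE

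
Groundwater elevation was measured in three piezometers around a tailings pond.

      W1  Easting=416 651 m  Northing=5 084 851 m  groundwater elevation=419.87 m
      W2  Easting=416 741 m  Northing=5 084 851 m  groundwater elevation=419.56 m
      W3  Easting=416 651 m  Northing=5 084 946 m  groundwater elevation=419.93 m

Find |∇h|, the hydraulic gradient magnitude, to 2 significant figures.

0.0035

∂h/∂x = (419.56 − 419.87) / (416741 − 416651) = -0.003444
∂h/∂y = (419.93 − 419.87) / (5084946 − 5084851) = +0.0006316
|∇h| = √(-0.003444² + 0.0006316²) = 0.003501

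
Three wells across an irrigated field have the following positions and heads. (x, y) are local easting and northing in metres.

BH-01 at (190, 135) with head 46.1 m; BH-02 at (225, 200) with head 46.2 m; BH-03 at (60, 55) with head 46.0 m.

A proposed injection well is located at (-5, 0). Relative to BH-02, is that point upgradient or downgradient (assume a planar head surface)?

downgradient

Taking BH-01 as reference: BH-02−BH-01 = (35, 65, +0.1); BH-03−BH-01 = (-130, -80, -0.1).
Determinant of the coordinate differences = 35·(-80) − (-130)·65 = 5650.
∂h/∂x = [(+0.1)·(-80) − (-0.1)·65] / 5650 = -0.0002655
∂h/∂y = [35·(-0.1) − (-130)·(+0.1)] / 5650 = +0.001681
Head at (-5, 0) = 46.1 + (-0.0002655)·(-195) + (+0.001681)·(-135) = 45.92 m.
That is lower than the 46.2 m at BH-02, so the point is downgradient.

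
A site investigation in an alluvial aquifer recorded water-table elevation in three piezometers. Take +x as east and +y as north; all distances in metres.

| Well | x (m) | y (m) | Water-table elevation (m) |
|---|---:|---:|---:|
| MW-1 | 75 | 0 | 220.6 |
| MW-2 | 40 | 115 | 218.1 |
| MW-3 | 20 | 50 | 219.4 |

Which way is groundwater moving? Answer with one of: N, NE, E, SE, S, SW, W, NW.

With h = a·x + b·y + c and MW-1 as origin, the differences give:
  (-35)·a + 115·b = -2.5
  (-55)·a + 50·b = -1.2
Eliminate b (×50 and ×115, subtract): 4575·a = 13.00 → a = ∂h/∂x = +0.002842
Back-substitute: b = ∂h/∂y = -0.02087.
Flow = −∇h = (-0.002842 east, +0.02087 north), which points north.

N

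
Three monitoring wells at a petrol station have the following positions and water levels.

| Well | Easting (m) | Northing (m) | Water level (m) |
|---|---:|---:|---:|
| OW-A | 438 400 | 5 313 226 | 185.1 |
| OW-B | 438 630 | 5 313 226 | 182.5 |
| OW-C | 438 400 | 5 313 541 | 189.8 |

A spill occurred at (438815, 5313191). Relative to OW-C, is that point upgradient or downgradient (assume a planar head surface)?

∂h/∂x = (182.5 − 185.1) / (438630 − 438400) = -0.01130
∂h/∂y = (189.8 − 185.1) / (5313541 − 5313226) = +0.01492
Head at (438815, 5313191) = 185.1 + (-0.01130)·(415) + (+0.01492)·(-35) = 179.89 m.
That is lower than the 189.8 m at OW-C, so the point is downgradient.

downgradient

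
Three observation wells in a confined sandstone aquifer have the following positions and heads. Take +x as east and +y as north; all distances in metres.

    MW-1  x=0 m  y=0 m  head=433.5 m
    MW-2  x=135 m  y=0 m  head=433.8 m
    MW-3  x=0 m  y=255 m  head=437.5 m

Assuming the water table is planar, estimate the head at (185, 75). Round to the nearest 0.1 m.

∂h/∂x = (433.8 − 433.5) / (135 − 0) = +0.002222
∂h/∂y = (437.5 − 433.5) / (255 − 0) = +0.01569
h(185, 75) = 433.5 + (+0.002222)·(185) + (+0.01569)·(75) = 433.5 +0.411 +1.176 = 435.088 m.

435.1 m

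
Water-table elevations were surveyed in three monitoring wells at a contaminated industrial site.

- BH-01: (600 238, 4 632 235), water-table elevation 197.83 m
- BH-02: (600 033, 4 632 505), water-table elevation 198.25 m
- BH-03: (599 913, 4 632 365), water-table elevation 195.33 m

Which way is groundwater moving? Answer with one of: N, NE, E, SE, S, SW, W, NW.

Three-point gradient (reference BH-01): Δ to BH-02 = (-205, 270, +0.42), Δ to BH-03 = (-325, 130, -2.50).
∂h/∂x = +0.01194, ∂h/∂y = +0.01062 (det = 61100).
Flow = −∇h = (-0.01194 east, -0.01062 north), which points southwest.

SW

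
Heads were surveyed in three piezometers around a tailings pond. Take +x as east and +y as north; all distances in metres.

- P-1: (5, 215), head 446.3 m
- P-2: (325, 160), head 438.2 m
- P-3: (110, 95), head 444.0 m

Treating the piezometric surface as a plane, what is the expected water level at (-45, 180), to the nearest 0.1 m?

447.7 m

With h = a·x + b·y + c and P-1 as origin, the differences give:
  320·a + (-55)·b = -8.1
  105·a + (-120)·b = -2.3
Eliminate b (×(-120) and ×(-55), subtract): -32625·a = 845.50 → a = ∂h/∂x = -0.02592
Back-substitute: b = ∂h/∂y = -0.003510.
h(-45, 180) = 446.3 + (-0.02592)·(-50) + (-0.003510)·(-35) = 446.3 +1.296 +0.123 = 447.719 m.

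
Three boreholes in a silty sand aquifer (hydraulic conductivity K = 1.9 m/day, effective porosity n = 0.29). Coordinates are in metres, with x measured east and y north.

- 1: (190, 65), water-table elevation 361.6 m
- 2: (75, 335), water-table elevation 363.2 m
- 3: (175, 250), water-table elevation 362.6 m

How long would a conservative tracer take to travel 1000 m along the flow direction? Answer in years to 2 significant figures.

Taking 1 as reference: 2−1 = (-115, 270, +1.6); 3−1 = (-15, 185, +1.0).
Determinant of the coordinate differences = (-115)·185 − (-15)·270 = -17225.
∂h/∂x = [(+1.6)·185 − (+1.0)·270] / -17225 = -0.001509
∂h/∂y = [(-115)·(+1.0) − (-15)·(+1.6)] / -17225 = +0.005283
|∇h| = √(-0.001509² + 0.005283²) = 0.005494
Seepage velocity v = K·i/n = 1.9 × 0.005494 / 0.29 = 0.036 m/day.
t = 1000 / 0.036 = 2.778e+04 days = 76.1 years.

76 years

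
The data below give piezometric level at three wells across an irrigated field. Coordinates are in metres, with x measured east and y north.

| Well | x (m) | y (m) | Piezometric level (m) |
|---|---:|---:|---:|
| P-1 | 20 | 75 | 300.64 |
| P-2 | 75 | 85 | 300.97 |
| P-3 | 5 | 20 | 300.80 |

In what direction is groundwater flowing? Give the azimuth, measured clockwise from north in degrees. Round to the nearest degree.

With h = a·x + b·y + c and P-1 as origin, the differences give:
  55·a + 10·b = +0.33
  (-15)·a + (-55)·b = +0.16
Eliminate b (×(-55) and ×10, subtract): -2875·a = -19.750 → a = ∂h/∂x = +0.006870
Back-substitute: b = ∂h/∂y = -0.004783.
Flow direction (−∇h) has components (-0.006870 E, +0.004783 N).
Azimuth = atan2(E, N) = atan2(-0.006870, +0.004783) = 304.8° ≈ 305°.

305°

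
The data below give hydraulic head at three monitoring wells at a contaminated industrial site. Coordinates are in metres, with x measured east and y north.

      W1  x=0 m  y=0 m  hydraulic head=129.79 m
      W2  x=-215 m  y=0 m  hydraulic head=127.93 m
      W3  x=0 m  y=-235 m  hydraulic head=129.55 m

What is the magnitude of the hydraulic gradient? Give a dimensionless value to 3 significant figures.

0.00871

∂h/∂x = (127.93 − 129.79) / (-215 − 0) = +0.008651
∂h/∂y = (129.55 − 129.79) / (-235 − 0) = +0.001021
|∇h| = √(0.008651² + 0.001021²) = 0.008711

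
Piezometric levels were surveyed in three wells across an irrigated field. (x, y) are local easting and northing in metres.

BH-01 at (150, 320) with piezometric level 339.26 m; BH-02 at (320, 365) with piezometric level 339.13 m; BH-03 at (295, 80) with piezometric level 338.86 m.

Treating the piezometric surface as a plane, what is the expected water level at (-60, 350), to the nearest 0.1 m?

339.5 m

Taking BH-01 as reference: BH-02−BH-01 = (170, 45, -0.13); BH-03−BH-01 = (145, -240, -0.40).
Solve a·Δx + b·Δy = Δh: det = 170·(-240) − 145·45 = -47325.
∂h/∂x = [(-0.13)·(-240) − (-0.40)·45] / -47325 = -0.001040
∂h/∂y = [170·(-0.40) − 145·(-0.13)] / -47325 = +0.001039
h(-60, 350) = 339.26 + (-0.001040)·(-210) + (+0.001039)·(30) = 339.26 +0.218 +0.031 = 339.509 m.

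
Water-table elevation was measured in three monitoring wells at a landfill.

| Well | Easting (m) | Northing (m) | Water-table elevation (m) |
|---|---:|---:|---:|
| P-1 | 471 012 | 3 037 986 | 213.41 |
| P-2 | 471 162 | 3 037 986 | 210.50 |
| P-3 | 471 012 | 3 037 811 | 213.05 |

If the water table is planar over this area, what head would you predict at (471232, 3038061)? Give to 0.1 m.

∂h/∂x = (210.50 − 213.41) / (471162 − 471012) = -0.01940
∂h/∂y = (213.05 − 213.41) / (3037811 − 3037986) = +0.002057
h(471232, 3038061) = 213.41 + (-0.01940)·(220) + (+0.002057)·(75) = 213.41 -4.268 +0.154 = 209.296 m.

209.3 m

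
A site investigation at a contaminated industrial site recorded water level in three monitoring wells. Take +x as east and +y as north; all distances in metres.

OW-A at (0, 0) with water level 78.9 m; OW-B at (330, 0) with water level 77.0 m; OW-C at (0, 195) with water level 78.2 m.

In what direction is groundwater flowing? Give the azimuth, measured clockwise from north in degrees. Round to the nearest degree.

∂h/∂x = (77.0 − 78.9) / (330 − 0) = -0.005758
∂h/∂y = (78.2 − 78.9) / (195 − 0) = -0.003590
Flow direction (−∇h) has components (+0.005758 E, +0.003590 N).
Azimuth = atan2(E, N) = atan2(+0.005758, +0.003590) = 58.1° ≈ 058°.

058°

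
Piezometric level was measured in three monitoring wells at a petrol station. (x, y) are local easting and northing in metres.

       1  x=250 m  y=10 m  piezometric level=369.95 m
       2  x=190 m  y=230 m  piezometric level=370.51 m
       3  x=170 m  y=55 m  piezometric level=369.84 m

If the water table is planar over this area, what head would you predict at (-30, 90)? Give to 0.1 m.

Three-point gradient (reference 1): Δ to 2 = (-60, 220, +0.56), Δ to 3 = (-80, 45, -0.11).
∂h/∂x = +0.003315, ∂h/∂y = +0.003450 (det = 14900).
h(-30, 90) = 369.95 + (+0.003315)·(-280) + (+0.003450)·(80) = 369.95 -0.928 +0.276 = 369.298 m.

369.3 m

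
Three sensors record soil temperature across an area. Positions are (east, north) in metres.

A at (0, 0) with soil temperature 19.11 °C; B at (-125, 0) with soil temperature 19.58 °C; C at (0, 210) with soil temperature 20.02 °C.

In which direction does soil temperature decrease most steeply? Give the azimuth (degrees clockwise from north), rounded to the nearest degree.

139°

∂T/∂x = (19.58 − 19.11) / (-125 − 0) = -0.003760
∂T/∂y = (20.02 − 19.11) / (210 − 0) = +0.004333
Steepest decrease is along −∇f: components (+0.003760 E, -0.004333 N).
Azimuth = atan2(+0.003760, -0.004333) = 139.1° ≈ 139°.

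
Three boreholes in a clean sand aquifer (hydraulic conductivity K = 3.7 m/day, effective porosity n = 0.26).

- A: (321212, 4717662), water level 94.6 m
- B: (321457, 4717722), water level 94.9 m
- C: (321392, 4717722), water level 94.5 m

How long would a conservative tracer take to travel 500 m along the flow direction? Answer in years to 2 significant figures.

Three-point gradient (reference A): Δ to B = (245, 60, +0.3), Δ to C = (180, 60, -0.1).
∂h/∂x = +0.006154, ∂h/∂y = -0.02013 (det = 3900).
|∇h| = √(0.006154² + -0.02013²) = 0.02105
Seepage velocity v = K·i/n = 3.7 × 0.02105 / 0.26 = 0.2996 m/day.
t = 500 / 0.2996 = 1669 days = 4.57 years.

4.6 years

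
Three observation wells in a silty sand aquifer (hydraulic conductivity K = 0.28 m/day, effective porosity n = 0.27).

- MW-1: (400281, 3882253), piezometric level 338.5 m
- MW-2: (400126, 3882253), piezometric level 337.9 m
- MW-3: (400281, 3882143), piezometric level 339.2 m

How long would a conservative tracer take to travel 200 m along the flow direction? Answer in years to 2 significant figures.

∂h/∂x = (337.9 − 338.5) / (400126 − 400281) = +0.003871
∂h/∂y = (339.2 − 338.5) / (3882143 − 3882253) = -0.006364
|∇h| = √(0.003871² + -0.006364²) = 0.007449
Seepage velocity v = K·i/n = 0.28 × 0.007449 / 0.27 = 0.007725 m/day.
t = 200 / 0.007725 = 2.589e+04 days = 70.9 years.

71 years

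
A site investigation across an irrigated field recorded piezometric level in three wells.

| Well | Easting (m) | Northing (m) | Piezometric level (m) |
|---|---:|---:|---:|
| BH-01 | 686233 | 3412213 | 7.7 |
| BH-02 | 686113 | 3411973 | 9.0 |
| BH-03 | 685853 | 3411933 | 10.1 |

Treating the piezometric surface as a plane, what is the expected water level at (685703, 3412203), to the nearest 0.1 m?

9.7 m

Taking BH-01 as reference: BH-02−BH-01 = (-120, -240, +1.3); BH-03−BH-01 = (-380, -280, +2.4).
Determinant of the coordinate differences = (-120)·(-280) − (-380)·(-240) = -57600.
∂h/∂x = [(+1.3)·(-280) − (+2.4)·(-240)] / -57600 = -0.003681
∂h/∂y = [(-120)·(+2.4) − (-380)·(+1.3)] / -57600 = -0.003576
h(685703, 3412203) = 7.7 + (-0.003681)·(-530) + (-0.003576)·(-10) = 7.7 +1.951 +0.036 = 9.686 m.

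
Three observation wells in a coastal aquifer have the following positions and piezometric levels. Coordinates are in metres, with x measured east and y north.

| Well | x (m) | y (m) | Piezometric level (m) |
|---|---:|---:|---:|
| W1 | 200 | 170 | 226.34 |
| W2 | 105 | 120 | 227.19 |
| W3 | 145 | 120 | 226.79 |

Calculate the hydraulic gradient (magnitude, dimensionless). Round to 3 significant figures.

0.0102

Taking W1 as reference: W2−W1 = (-95, -50, +0.85); W3−W1 = (-55, -50, +0.45).
Solve a·Δx + b·Δy = Δh: det = (-95)·(-50) − (-55)·(-50) = 2000.
∂h/∂x = [(+0.85)·(-50) − (+0.45)·(-50)] / 2000 = -0.01000
∂h/∂y = [(-95)·(+0.45) − (-55)·(+0.85)] / 2000 = +0.002000
|∇h| = √(-0.01000² + 0.002000²) = 0.0102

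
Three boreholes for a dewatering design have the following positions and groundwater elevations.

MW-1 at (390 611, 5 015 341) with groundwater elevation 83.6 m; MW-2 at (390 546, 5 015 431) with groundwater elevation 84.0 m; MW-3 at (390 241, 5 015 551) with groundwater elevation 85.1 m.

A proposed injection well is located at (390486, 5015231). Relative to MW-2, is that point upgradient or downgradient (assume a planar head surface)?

downgradient

Differences from MW-1: to MW-2 (Δx, Δy, Δh) = (-65, 90, +0.4); to MW-3 = (-370, 210, +1.5).
Solve a·Δx + b·Δy = Δh: det = (-65)·210 − (-370)·90 = 19650.
∂h/∂x = [(+0.4)·210 − (+1.5)·90] / 19650 = -0.002595
∂h/∂y = [(-65)·(+1.5) − (-370)·(+0.4)] / 19650 = +0.002570
Head at (390486, 5015231) = 83.6 + (-0.002595)·(-125) + (+0.002570)·(-110) = 83.64 m.
That is lower than the 84.0 m at MW-2, so the point is downgradient.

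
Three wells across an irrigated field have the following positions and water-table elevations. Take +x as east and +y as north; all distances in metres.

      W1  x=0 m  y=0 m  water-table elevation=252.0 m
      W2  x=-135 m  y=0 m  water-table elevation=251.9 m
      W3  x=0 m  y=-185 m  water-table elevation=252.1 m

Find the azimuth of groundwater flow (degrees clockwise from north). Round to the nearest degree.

∂h/∂x = (251.9 − 252.0) / (-135 − 0) = +0.0007407
∂h/∂y = (252.1 − 252.0) / (-185 − 0) = -0.0005405
Flow direction (−∇h) has components (-0.0007407 E, +0.0005405 N).
Azimuth = atan2(E, N) = atan2(-0.0007407, +0.0005405) = 306.1° ≈ 306°.

306°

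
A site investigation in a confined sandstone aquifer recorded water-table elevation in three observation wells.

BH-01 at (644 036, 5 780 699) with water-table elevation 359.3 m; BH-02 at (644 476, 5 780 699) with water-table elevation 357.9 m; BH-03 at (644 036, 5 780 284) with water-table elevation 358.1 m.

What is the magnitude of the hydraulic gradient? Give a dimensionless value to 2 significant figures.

0.0043

∂h/∂x = (357.9 − 359.3) / (644476 − 644036) = -0.003182
∂h/∂y = (358.1 − 359.3) / (5780284 − 5780699) = +0.002892
|∇h| = √(-0.003182² + 0.002892²) = 0.0043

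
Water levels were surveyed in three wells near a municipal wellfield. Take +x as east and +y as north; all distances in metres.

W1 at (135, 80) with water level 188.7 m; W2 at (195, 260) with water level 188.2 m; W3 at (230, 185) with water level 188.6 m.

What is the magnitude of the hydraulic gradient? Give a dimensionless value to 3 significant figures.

0.00500

With h = a·x + b·y + c and W1 as origin, the differences give:
  60·a + 180·b = -0.5
  95·a + 105·b = -0.1
Eliminate b (×105 and ×180, subtract): -10800·a = -34.50 → a = ∂h/∂x = +0.003194
Back-substitute: b = ∂h/∂y = -0.003843.
|∇h| = √(0.003194² + -0.003843²) = 0.004997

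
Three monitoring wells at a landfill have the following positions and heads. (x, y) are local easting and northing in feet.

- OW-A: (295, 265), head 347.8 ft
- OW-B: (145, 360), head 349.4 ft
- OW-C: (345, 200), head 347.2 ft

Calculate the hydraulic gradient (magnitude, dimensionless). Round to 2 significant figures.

0.0096

Three-point gradient (reference OW-A): Δ to OW-B = (-150, 95, +1.6), Δ to OW-C = (50, -65, -0.6).
∂h/∂x = -0.009400, ∂h/∂y = +0.002000 (det = 5000).
|∇h| = √(-0.009400² + 0.002000²) = 0.00961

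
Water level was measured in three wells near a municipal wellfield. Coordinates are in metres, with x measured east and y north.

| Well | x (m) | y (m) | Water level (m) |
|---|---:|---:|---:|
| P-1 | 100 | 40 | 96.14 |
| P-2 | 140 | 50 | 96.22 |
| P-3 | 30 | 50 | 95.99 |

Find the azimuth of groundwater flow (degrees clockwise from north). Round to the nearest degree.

With h = a·x + b·y + c and P-1 as origin, the differences give:
  40·a + 10·b = +0.08
  (-70)·a + 10·b = -0.15
Eliminate b (×10 and ×10, subtract): 1100·a = 2.300 → a = ∂h/∂x = +0.002091
Back-substitute: b = ∂h/∂y = -0.0003636.
Flow direction (−∇h) has components (-0.002091 E, +0.0003636 N).
Azimuth = atan2(E, N) = atan2(-0.002091, +0.0003636) = 279.9° ≈ 280°.

280°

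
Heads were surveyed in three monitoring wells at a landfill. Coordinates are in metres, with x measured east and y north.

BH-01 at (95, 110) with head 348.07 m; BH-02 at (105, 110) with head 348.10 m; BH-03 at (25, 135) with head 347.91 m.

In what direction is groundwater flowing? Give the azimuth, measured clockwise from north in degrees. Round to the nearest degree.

With h = a·x + b·y + c and BH-01 as origin, the differences give:
  10·a + 0·b = +0.03
  (-70)·a + 25·b = -0.16
Eliminate b (×25 and ×0, subtract): 250·a = 0.750 → a = ∂h/∂x = +0.003000
Back-substitute: b = ∂h/∂y = +0.002000.
Flow direction (−∇h) has components (-0.003000 E, -0.002000 N).
Azimuth = atan2(E, N) = atan2(-0.003000, -0.002000) = 236.3° ≈ 236°.

236°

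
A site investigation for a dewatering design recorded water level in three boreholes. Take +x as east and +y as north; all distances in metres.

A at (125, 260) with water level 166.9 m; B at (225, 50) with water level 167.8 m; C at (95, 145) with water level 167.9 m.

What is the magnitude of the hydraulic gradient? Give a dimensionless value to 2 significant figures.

0.0093

Three-point gradient (reference A): Δ to B = (100, -210, +0.9), Δ to C = (-30, -115, +1.0).
∂h/∂x = -0.005983, ∂h/∂y = -0.007135 (det = -17800).
|∇h| = √(-0.005983² + -0.007135²) = 0.009312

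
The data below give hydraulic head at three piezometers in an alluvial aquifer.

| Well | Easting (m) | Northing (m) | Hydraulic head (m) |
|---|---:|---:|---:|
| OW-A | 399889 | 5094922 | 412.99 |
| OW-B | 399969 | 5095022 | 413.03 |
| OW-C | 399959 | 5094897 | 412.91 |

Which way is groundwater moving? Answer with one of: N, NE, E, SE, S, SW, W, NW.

SE

Taking OW-A as reference: OW-B−OW-A = (80, 100, +0.04); OW-C−OW-A = (70, -25, -0.08).
Solve a·Δx + b·Δy = Δh: det = 80·(-25) − 70·100 = -9000.
∂h/∂x = [(+0.04)·(-25) − (-0.08)·100] / -9000 = -0.0007778
∂h/∂y = [80·(-0.08) − 70·(+0.04)] / -9000 = +0.001022
Flow = −∇h = (+0.0007778 east, -0.001022 north), which points southeast.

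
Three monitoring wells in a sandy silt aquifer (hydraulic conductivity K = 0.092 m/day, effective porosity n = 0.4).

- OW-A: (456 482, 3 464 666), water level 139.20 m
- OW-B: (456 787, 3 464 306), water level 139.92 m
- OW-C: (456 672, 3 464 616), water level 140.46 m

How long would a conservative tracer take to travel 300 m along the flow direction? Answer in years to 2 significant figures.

390 years

Differences from OW-A: to OW-B (Δx, Δy, Δh) = (305, -360, +0.72); to OW-C = (190, -50, +1.26).
Solve a·Δx + b·Δy = Δh: det = 305·(-50) − 190·(-360) = 53150.
∂h/∂x = [(+0.72)·(-50) − (+1.26)·(-360)] / 53150 = +0.007857
∂h/∂y = [305·(+1.26) − 190·(+0.72)] / 53150 = +0.004657
|∇h| = √(0.007857² + 0.004657²) = 0.009133
Seepage velocity v = K·i/n = 0.092 × 0.009133 / 0.4 = 0.002101 m/day.
t = 300 / 0.002101 = 1.428e+05 days = 391 years.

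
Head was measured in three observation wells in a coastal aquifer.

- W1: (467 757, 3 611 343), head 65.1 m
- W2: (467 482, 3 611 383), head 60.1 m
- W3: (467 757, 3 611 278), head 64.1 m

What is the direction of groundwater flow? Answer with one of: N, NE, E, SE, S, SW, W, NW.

Taking W1 as reference: W2−W1 = (-275, 40, -5.0); W3−W1 = (0, -65, -1.0).
Solve a·Δx + b·Δy = Δh: det = (-275)·(-65) − 0·40 = 17875.
∂h/∂x = [(-5.0)·(-65) − (-1.0)·40] / 17875 = +0.02042
∂h/∂y = [(-275)·(-1.0) − 0·(-5.0)] / 17875 = +0.01538
Flow = −∇h = (-0.02042 east, -0.01538 north), which points southwest.

SW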